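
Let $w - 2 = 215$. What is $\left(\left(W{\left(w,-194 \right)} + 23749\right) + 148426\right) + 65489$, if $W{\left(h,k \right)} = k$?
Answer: $237470$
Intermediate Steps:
$w = 217$ ($w = 2 + 215 = 217$)
$\left(\left(W{\left(w,-194 \right)} + 23749\right) + 148426\right) + 65489 = \left(\left(-194 + 23749\right) + 148426\right) + 65489 = \left(23555 + 148426\right) + 65489 = 171981 + 65489 = 237470$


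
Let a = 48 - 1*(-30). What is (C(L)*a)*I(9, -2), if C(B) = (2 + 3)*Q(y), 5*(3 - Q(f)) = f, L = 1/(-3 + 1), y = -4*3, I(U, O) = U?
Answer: 18954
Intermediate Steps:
y = -12
L = -1/2 (L = 1/(-2) = -1/2 ≈ -0.50000)
Q(f) = 3 - f/5
C(B) = 27 (C(B) = (2 + 3)*(3 - 1/5*(-12)) = 5*(3 + 12/5) = 5*(27/5) = 27)
a = 78 (a = 48 + 30 = 78)
(C(L)*a)*I(9, -2) = (27*78)*9 = 2106*9 = 18954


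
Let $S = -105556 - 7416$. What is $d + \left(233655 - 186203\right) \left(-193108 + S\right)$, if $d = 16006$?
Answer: $-14524092154$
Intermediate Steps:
$S = -112972$ ($S = -105556 - 7416 = -112972$)
$d + \left(233655 - 186203\right) \left(-193108 + S\right) = 16006 + \left(233655 - 186203\right) \left(-193108 - 112972\right) = 16006 + 47452 \left(-306080\right) = 16006 - 14524108160 = -14524092154$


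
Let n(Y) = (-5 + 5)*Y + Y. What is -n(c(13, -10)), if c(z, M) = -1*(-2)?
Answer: -2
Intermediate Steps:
c(z, M) = 2
n(Y) = Y (n(Y) = 0*Y + Y = 0 + Y = Y)
-n(c(13, -10)) = -1*2 = -2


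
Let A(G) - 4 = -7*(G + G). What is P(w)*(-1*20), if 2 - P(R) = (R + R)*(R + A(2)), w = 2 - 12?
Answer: 13560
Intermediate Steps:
A(G) = 4 - 14*G (A(G) = 4 - 7*(G + G) = 4 - 14*G)
w = -10
P(R) = 2 - 2*R*(-24 + R) (P(R) = 2 - (R + R)*(R + (4 - 14*2)) = 2 - 2*R*(R + (4 - 28)) = 2 - 2*R*(R - 24) = 2 - 2*R*(-24 + R))
P(w)*(-1*20) = (2 - 2*(-10)**2 + 48*(-10))*(-1*20) = (2 - 2*100 - 480)*(-20) = (2 - 200 - 480)*(-20) = -678*(-20) = 13560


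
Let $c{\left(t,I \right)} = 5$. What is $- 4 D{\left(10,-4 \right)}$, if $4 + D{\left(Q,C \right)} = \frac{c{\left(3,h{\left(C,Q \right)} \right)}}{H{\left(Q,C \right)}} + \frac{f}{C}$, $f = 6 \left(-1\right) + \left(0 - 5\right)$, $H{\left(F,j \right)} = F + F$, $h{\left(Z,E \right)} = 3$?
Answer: $4$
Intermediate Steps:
$H{\left(F,j \right)} = 2 F$
$f = -11$ ($f = -6 - 5 = -11$)
$D{\left(Q,C \right)} = -4 - \frac{11}{C} + \frac{5}{2 Q}$ ($D{\left(Q,C \right)} = -4 + \left(\frac{5}{2 Q} - \frac{11}{C}\right) = -4 + \left(- \frac{11}{C} + \frac{5}{2 Q}\right) = -4 - \frac{11}{C} + \frac{5}{2 Q}$)
$- 4 D{\left(10,-4 \right)} = - 4 \left(-4 - \frac{11}{-4} + \frac{5}{2 \cdot 10}\right) = - 4 \left(-4 - - \frac{11}{4} + \frac{5}{2} \cdot \frac{1}{10}\right) = - 4 \left(-4 + \frac{11}{4} + \frac{1}{4}\right) = \left(-4\right) \left(-1\right) = 4$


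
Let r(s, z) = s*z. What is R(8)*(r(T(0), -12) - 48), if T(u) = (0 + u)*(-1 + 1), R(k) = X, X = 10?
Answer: -480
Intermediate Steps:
R(k) = 10
T(u) = 0 (T(u) = u*0 = 0)
R(8)*(r(T(0), -12) - 48) = 10*(0*(-12) - 48) = 10*(0 - 48) = 10*(-48) = -480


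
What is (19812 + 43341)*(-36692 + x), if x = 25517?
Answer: -705734775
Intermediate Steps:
(19812 + 43341)*(-36692 + x) = (19812 + 43341)*(-36692 + 25517) = 63153*(-11175) = -705734775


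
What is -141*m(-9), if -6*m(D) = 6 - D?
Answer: 705/2 ≈ 352.50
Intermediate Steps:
m(D) = -1 + D/6 (m(D) = -(6 - D)/6 = -1 + D/6)
-141*m(-9) = -141*(-1 + (1/6)*(-9)) = -141*(-1 - 3/2) = -141*(-5)/2 = -3*(-235/2) = 705/2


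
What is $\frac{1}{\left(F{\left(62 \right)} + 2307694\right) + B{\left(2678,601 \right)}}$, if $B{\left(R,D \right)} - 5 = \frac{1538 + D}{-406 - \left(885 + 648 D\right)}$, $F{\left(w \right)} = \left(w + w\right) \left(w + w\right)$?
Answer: $\frac{390739}{907716000286} \approx 4.3046 \cdot 10^{-7}$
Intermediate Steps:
$F{\left(w \right)} = 4 w^{2}$ ($F{\left(w \right)} = 2 w 2 w = 4 w^{2}$)
$B{\left(R,D \right)} = 5 + \frac{1538 + D}{-1291 - 648 D}$ ($B{\left(R,D \right)} = 5 + \frac{1538 + D}{-406 - \left(885 + 648 D\right)} = 5 + \frac{1538 + D}{-1291 - 648 D}$)
$\frac{1}{\left(F{\left(62 \right)} + 2307694\right) + B{\left(2678,601 \right)}} = \frac{1}{\left(4 \cdot 62^{2} + 2307694\right) + \frac{4917 + 3239 \cdot 601}{1291 + 648 \cdot 601}} = \frac{1}{\left(4 \cdot 3844 + 2307694\right) + \frac{4917 + 1946639}{1291 + 389448}} = \frac{1}{\left(15376 + 2307694\right) + \frac{1}{390739} \cdot 1951556} = \frac{1}{2323070 + \frac{1}{390739} \cdot 1951556} = \frac{1}{2323070 + \frac{1951556}{390739}} = \frac{1}{\frac{907716000286}{390739}} = \frac{390739}{907716000286}$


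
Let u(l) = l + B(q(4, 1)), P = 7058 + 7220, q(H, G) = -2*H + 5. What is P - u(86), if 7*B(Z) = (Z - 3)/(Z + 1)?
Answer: 99341/7 ≈ 14192.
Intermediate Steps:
q(H, G) = 5 - 2*H
B(Z) = (-3 + Z)/(7*(1 + Z)) (B(Z) = ((Z - 3)/(Z + 1))/7 = ((-3 + Z)/(1 + Z))/7 = (-3 + Z)/(7*(1 + Z)))
P = 14278
u(l) = 3/7 + l (u(l) = l + (-3 + (5 - 2*4))/(7*(1 + (5 - 2*4))) = l + (-3 + (5 - 8))/(7*(1 + (5 - 8))) = l + (-3 - 3)/(7*(1 - 3)) = l + (⅐)*(-6)/(-2) = l + (⅐)*(-½)*(-6) = l + 3/7 = 3/7 + l)
P - u(86) = 14278 - (3/7 + 86) = 14278 - 1*605/7 = 14278 - 605/7 = 99341/7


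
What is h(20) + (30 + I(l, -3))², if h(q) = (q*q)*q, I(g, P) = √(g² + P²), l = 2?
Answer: 8913 + 60*√13 ≈ 9129.3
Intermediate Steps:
I(g, P) = √(P² + g²)
h(q) = q³ (h(q) = q²*q = q³)
h(20) + (30 + I(l, -3))² = 20³ + (30 + √((-3)² + 2²))² = 8000 + (30 + √(9 + 4))² = 8000 + (30 + √13)²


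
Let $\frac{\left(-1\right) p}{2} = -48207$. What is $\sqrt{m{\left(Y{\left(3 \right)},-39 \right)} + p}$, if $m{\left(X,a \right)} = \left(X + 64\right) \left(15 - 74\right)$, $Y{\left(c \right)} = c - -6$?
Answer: $\sqrt{92107} \approx 303.49$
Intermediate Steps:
$Y{\left(c \right)} = 6 + c$ ($Y{\left(c \right)} = c + 6 = 6 + c$)
$p = 96414$ ($p = \left(-2\right) \left(-48207\right) = 96414$)
$m{\left(X,a \right)} = -3776 - 59 X$ ($m{\left(X,a \right)} = \left(64 + X\right) \left(-59\right) = -3776 - 59 X$)
$\sqrt{m{\left(Y{\left(3 \right)},-39 \right)} + p} = \sqrt{\left(-3776 - 59 \left(6 + 3\right)\right) + 96414} = \sqrt{\left(-3776 - 531\right) + 96414} = \sqrt{-4307 + 96414} = \sqrt{92107}$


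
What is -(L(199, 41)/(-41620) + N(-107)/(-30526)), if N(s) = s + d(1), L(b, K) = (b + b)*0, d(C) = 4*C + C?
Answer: -51/15263 ≈ -0.0033414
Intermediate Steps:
d(C) = 5*C
L(b, K) = 0 (L(b, K) = (2*b)*0 = 0)
N(s) = 5 + s (N(s) = s + 5*1 = s + 5 = 5 + s)
-(L(199, 41)/(-41620) + N(-107)/(-30526)) = -(0/(-41620) + (5 - 107)/(-30526)) = -(0*(-1/41620) - 102*(-1/30526)) = -(0 + 51/15263) = -1*51/15263 = -51/15263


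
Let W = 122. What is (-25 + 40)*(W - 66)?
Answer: 840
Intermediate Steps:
(-25 + 40)*(W - 66) = (-25 + 40)*(122 - 66) = 15*56 = 840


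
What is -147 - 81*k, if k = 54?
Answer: -4521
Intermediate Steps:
-147 - 81*k = -147 - 81*54 = -147 - 4374 = -4521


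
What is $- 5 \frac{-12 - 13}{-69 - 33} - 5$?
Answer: $- \frac{635}{102} \approx -6.2255$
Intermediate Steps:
$- 5 \frac{-12 - 13}{-69 - 33} - 5 = - 5 \left(- \frac{25}{-102}\right) - 5 = - 5 \left(\left(-25\right) \left(- \frac{1}{102}\right)\right) - 5 = \left(-5\right) \frac{25}{102} - 5 = - \frac{125}{102} - 5 = - \frac{635}{102}$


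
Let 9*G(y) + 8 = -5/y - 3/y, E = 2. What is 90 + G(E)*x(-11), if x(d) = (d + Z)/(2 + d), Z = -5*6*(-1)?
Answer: 2506/27 ≈ 92.815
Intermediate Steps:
Z = 30 (Z = -30*(-1) = 30)
x(d) = (30 + d)/(2 + d) (x(d) = (d + 30)/(2 + d) = (30 + d)/(2 + d))
G(y) = -8/9 - 8/(9*y) (G(y) = -8/9 + (-5/y - 3/y)/9 = -8/9 + (-8/y)/9 = -8/9 - 8/(9*y))
90 + G(E)*x(-11) = 90 + ((8/9)*(-1 - 1*2)/2)*((30 - 11)/(2 - 11)) = 90 + ((8/9)*(½)*(-1 - 2))*(19/(-9)) = 90 + ((8/9)*(½)*(-3))*(-⅑*19) = 90 - 4/3*(-19/9) = 90 + 76/27 = 2506/27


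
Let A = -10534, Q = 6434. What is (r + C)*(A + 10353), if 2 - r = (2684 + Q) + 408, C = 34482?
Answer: -4517398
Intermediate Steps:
r = -9524 (r = 2 - ((2684 + 6434) + 408) = 2 - (9118 + 408) = 2 - 1*9526 = 2 - 9526 = -9524)
(r + C)*(A + 10353) = (-9524 + 34482)*(-10534 + 10353) = 24958*(-181) = -4517398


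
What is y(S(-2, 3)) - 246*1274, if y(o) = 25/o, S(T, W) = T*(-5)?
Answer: -626803/2 ≈ -3.1340e+5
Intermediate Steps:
S(T, W) = -5*T
y(S(-2, 3)) - 246*1274 = 25/((-5*(-2))) - 246*1274 = 25/10 - 313404 = 25*(⅒) - 313404 = 5/2 - 313404 = -626803/2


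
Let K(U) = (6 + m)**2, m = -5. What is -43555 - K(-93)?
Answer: -43556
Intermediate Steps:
K(U) = 1 (K(U) = (6 - 5)**2 = 1**2 = 1)
-43555 - K(-93) = -43555 - 1*1 = -43555 - 1 = -43556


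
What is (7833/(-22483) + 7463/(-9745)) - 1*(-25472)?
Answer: 5580590457906/219096835 ≈ 25471.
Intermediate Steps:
(7833/(-22483) + 7463/(-9745)) - 1*(-25472) = (7833*(-1/22483) + 7463*(-1/9745)) + 25472 = (-7833/22483 - 7463/9745) + 25472 = -244123214/219096835 + 25472 = 5580590457906/219096835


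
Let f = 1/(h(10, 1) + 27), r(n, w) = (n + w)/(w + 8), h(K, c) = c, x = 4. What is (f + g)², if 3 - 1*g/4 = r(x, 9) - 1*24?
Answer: 2496900961/226576 ≈ 11020.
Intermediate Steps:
r(n, w) = (n + w)/(8 + w)
g = 1784/17 (g = 12 - 4*((4 + 9)/(8 + 9) - 1*24) = 12 - 4*(13/17 - 24) = 12 - 4*(-395/17) = 12 + 1580/17 = 1784/17 ≈ 104.94)
f = 1/28 (f = 1/(1 + 27) = 1/28 ≈ 0.035714)
(f + g)² = (1/28 + 1784/17)² = (49969/476)² = 2496900961/226576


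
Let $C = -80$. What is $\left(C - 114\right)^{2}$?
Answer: $37636$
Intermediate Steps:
$\left(C - 114\right)^{2} = \left(-80 - 114\right)^{2} = \left(-194\right)^{2} = 37636$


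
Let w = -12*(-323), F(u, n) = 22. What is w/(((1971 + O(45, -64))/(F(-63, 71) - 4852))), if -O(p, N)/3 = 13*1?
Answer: -9690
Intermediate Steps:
O(p, N) = -39
w = 3876
w/(((1971 + O(45, -64))/(F(-63, 71) - 4852))) = 3876/(((1971 - 39)/(22 - 4852))) = 3876/((1932/(-4830))) = 3876/((1932*(-1/4830))) = 3876/(-⅖) = 3876*(-5/2) = -9690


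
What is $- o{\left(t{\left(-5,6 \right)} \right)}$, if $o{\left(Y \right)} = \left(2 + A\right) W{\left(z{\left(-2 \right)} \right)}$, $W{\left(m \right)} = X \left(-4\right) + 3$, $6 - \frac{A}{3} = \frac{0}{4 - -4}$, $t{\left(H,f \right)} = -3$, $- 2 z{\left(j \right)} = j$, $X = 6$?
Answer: $420$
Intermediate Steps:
$z{\left(j \right)} = - \frac{j}{2}$
$A = 18$ ($A = 18 - 3 \frac{0}{4 - -4} = 18 - 3 \frac{0}{4 + 4} = 18 - 3 \cdot \frac{0}{8} = 18 - 3 \cdot 0 \cdot \frac{1}{8} = 18 - 0 = 18 + 0 = 18$)
$W{\left(m \right)} = -21$ ($W{\left(m \right)} = 6 \left(-4\right) + 3 = -24 + 3 = -21$)
$o{\left(Y \right)} = -420$ ($o{\left(Y \right)} = \left(2 + 18\right) \left(-21\right) = 20 \left(-21\right) = -420$)
$- o{\left(t{\left(-5,6 \right)} \right)} = \left(-1\right) \left(-420\right) = 420$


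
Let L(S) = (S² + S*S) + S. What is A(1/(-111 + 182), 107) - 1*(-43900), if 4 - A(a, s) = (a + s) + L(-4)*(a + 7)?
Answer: 3095642/71 ≈ 43601.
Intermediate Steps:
L(S) = S + 2*S² (L(S) = (S² + S²) + S = 2*S² + S = S + 2*S²)
A(a, s) = -192 - s - 29*a (A(a, s) = 4 - ((a + s) + (-4*(1 + 2*(-4)))*(a + 7)) = 4 - ((a + s) + (-4*(1 - 8))*(7 + a)) = 4 - ((a + s) + (-4*(-7))*(7 + a)) = 4 - ((a + s) + 28*(7 + a)) = 4 - ((a + s) + (196 + 28*a)) = 4 - (196 + s + 29*a) = 4 + (-196 - s - 29*a) = -192 - s - 29*a)
A(1/(-111 + 182), 107) - 1*(-43900) = (-192 - 1*107 - 29/(-111 + 182)) - 1*(-43900) = (-192 - 107 - 29/71) + 43900 = -21258/71 + 43900 = 3095642/71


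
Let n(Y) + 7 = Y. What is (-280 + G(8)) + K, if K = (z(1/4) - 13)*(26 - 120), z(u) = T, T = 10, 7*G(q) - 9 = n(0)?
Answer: 16/7 ≈ 2.2857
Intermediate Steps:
n(Y) = -7 + Y
G(q) = 2/7 (G(q) = 9/7 + (-7 + 0)/7 = 9/7 + (⅐)*(-7) = 9/7 - 1 = 2/7)
z(u) = 10
K = 282 (K = (10 - 13)*(26 - 120) = -3*(-94) = 282)
(-280 + G(8)) + K = (-280 + 2/7) + 282 = -1958/7 + 282 = 16/7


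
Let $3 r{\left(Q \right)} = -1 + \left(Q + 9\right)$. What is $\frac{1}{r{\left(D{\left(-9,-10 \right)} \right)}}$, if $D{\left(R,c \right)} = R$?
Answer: $-3$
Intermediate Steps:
$r{\left(Q \right)} = \frac{8}{3} + \frac{Q}{3}$ ($r{\left(Q \right)} = \frac{-1 + \left(Q + 9\right)}{3} = \frac{-1 + \left(9 + Q\right)}{3} = \frac{8 + Q}{3} = \frac{8}{3} + \frac{Q}{3}$)
$\frac{1}{r{\left(D{\left(-9,-10 \right)} \right)}} = \frac{1}{\frac{8}{3} + \frac{1}{3} \left(-9\right)} = \frac{1}{\frac{8}{3} - 3} = \frac{1}{- \frac{1}{3}} = -3$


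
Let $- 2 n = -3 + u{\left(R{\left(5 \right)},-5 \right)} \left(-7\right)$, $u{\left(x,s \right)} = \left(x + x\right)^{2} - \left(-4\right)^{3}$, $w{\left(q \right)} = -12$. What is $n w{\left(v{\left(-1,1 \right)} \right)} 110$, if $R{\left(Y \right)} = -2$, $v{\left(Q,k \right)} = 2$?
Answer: $-371580$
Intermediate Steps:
$u{\left(x,s \right)} = 64 + 4 x^{2}$ ($u{\left(x,s \right)} = \left(2 x\right)^{2} - -64 = 4 x^{2} + 64 = 64 + 4 x^{2}$)
$n = \frac{563}{2}$ ($n = - \frac{-3 + \left(64 + 4 \left(-2\right)^{2}\right) \left(-7\right)}{2} = - \frac{-3 + \left(64 + 4 \cdot 4\right) \left(-7\right)}{2} = - \frac{-3 + \left(64 + 16\right) \left(-7\right)}{2} = - \frac{-3 + 80 \left(-7\right)}{2} = - \frac{-3 - 560}{2} = \left(- \frac{1}{2}\right) \left(-563\right) = \frac{563}{2} \approx 281.5$)
$n w{\left(v{\left(-1,1 \right)} \right)} 110 = \frac{563}{2} \left(-12\right) 110 = \left(-3378\right) 110 = -371580$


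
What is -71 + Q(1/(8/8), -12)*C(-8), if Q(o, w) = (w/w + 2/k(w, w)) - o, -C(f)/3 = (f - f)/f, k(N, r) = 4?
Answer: -71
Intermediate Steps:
C(f) = 0 (C(f) = -3*(f - f)/f = -0/f = -3*0 = 0)
Q(o, w) = 3/2 - o (Q(o, w) = (w/w + 2/4) - o = (1 + 2*(¼)) - o = (1 + ½) - o = 3/2 - o)
-71 + Q(1/(8/8), -12)*C(-8) = -71 + (3/2 - 1/(8/8))*0 = -71 + (3/2 - 1/(8*(⅛)))*0 = -71 + (3/2 - 1/1)*0 = -71 + (3/2 - 1*1)*0 = -71 + (3/2 - 1)*0 = -71 + (½)*0 = -71 + 0 = -71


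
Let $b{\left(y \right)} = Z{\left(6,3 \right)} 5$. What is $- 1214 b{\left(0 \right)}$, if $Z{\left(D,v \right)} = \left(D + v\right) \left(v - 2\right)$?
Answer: $-54630$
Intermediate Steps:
$Z{\left(D,v \right)} = \left(-2 + v\right) \left(D + v\right)$ ($Z{\left(D,v \right)} = \left(D + v\right) \left(-2 + v\right) = \left(-2 + v\right) \left(D + v\right)$)
$b{\left(y \right)} = 45$ ($b{\left(y \right)} = \left(3^{2} - 12 - 6 + 6 \cdot 3\right) 5 = \left(9 - 12 - 6 + 18\right) 5 = 9 \cdot 5 = 45$)
$- 1214 b{\left(0 \right)} = \left(-1214\right) 45 = -54630$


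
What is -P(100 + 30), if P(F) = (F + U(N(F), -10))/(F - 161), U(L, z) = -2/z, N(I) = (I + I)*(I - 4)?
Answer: 21/5 ≈ 4.2000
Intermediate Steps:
N(I) = 2*I*(-4 + I) (N(I) = (2*I)*(-4 + I) = 2*I*(-4 + I))
P(F) = (⅕ + F)/(-161 + F) (P(F) = (F - 2/(-10))/(F - 161) = (F - 2*(-⅒))/(-161 + F) = (F + ⅕)/(-161 + F) = (⅕ + F)/(-161 + F))
-P(100 + 30) = -(⅕ + (100 + 30))/(-161 + (100 + 30)) = -(⅕ + 130)/(-161 + 130) = -651/((-31)*5) = -(-1)*651/(31*5) = -1*(-21/5) = 21/5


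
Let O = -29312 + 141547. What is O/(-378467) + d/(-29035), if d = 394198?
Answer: -152449677691/10988789345 ≈ -13.873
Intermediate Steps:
O = 112235
O/(-378467) + d/(-29035) = 112235/(-378467) + 394198/(-29035) = 112235*(-1/378467) + 394198*(-1/29035) = -112235/378467 - 394198/29035 = -152449677691/10988789345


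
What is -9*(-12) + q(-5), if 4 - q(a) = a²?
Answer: 87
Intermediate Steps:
q(a) = 4 - a²
-9*(-12) + q(-5) = -9*(-12) + (4 - 1*(-5)²) = 108 + (4 - 1*25) = 108 + (4 - 25) = 108 - 21 = 87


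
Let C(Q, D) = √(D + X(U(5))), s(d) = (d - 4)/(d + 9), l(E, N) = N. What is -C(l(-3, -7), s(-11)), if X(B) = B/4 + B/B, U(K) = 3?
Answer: -√37/2 ≈ -3.0414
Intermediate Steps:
s(d) = (-4 + d)/(9 + d)
X(B) = 1 + B/4 (X(B) = B*(¼) + 1 = B/4 + 1 = 1 + B/4)
C(Q, D) = √(7/4 + D) (C(Q, D) = √(D + (1 + (¼)*3)) = √(D + (1 + ¾)) = √(D + 7/4) = √(7/4 + D))
-C(l(-3, -7), s(-11)) = -√(7 + 4*((-4 - 11)/(9 - 11)))/2 = -√(7 + 4*(-15/(-2)))/2 = -√(7 + 4*(-½*(-15)))/2 = -√(7 + 4*(15/2))/2 = -√(7 + 30)/2 = -√37/2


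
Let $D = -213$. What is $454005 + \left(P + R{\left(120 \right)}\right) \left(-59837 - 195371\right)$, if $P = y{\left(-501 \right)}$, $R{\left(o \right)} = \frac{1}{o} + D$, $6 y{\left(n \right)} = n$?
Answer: $\frac{1141815754}{15} \approx 7.6121 \cdot 10^{7}$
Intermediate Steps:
$y{\left(n \right)} = \frac{n}{6}$
$R{\left(o \right)} = -213 + \frac{1}{o}$ ($R{\left(o \right)} = \frac{1}{o} - 213 = -213 + \frac{1}{o}$)
$P = - \frac{167}{2}$ ($P = \frac{1}{6} \left(-501\right) = - \frac{167}{2} \approx -83.5$)
$454005 + \left(P + R{\left(120 \right)}\right) \left(-59837 - 195371\right) = 454005 + \left(- \frac{167}{2} - \left(213 - \frac{1}{120}\right)\right) \left(-59837 - 195371\right) = 454005 + \left(- \frac{167}{2} + \left(-213 + \frac{1}{120}\right)\right) \left(-59837 - 195371\right) = 454005 + \left(- \frac{167}{2} - \frac{25559}{120}\right) \left(-59837 - 195371\right) = 454005 - - \frac{1135005679}{15} = 454005 + \frac{1135005679}{15} = \frac{1141815754}{15}$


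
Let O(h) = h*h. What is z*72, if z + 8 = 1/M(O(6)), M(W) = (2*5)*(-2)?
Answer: -2898/5 ≈ -579.60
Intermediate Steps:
O(h) = h²
M(W) = -20 (M(W) = 10*(-2) = -20)
z = -161/20 (z = -8 + 1/(-20) = -8 - 1/20 = -161/20 ≈ -8.0500)
z*72 = -161/20*72 = -2898/5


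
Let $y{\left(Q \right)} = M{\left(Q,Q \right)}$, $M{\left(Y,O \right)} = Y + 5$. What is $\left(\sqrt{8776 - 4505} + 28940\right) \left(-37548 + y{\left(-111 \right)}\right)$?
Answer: $-1089706760 - 37654 \sqrt{4271} \approx -1.0922 \cdot 10^{9}$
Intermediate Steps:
$M{\left(Y,O \right)} = 5 + Y$
$y{\left(Q \right)} = 5 + Q$
$\left(\sqrt{8776 - 4505} + 28940\right) \left(-37548 + y{\left(-111 \right)}\right) = \left(\sqrt{8776 - 4505} + 28940\right) \left(-37548 + \left(5 - 111\right)\right) = \left(\sqrt{4271} + 28940\right) \left(-37548 - 106\right) = \left(28940 + \sqrt{4271}\right) \left(-37654\right) = -1089706760 - 37654 \sqrt{4271}$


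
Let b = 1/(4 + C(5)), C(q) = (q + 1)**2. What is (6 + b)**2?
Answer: 58081/1600 ≈ 36.301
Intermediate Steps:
C(q) = (1 + q)**2
b = 1/40 (b = 1/(4 + (1 + 5)**2) = 1/(4 + 6**2) = 1/(4 + 36) = 1/40 ≈ 0.025000)
(6 + b)**2 = (6 + 1/40)**2 = (241/40)**2 = 58081/1600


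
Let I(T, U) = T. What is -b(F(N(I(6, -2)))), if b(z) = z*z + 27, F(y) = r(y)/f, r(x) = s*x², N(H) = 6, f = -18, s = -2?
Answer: -43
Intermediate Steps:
r(x) = -2*x²
F(y) = y²/9 (F(y) = -2*y²/(-18) = -2*y²*(-1/18) = y²/9)
b(z) = 27 + z² (b(z) = z² + 27 = 27 + z²)
-b(F(N(I(6, -2)))) = -(27 + ((⅑)*6²)²) = -(27 + ((⅑)*36)²) = -(27 + 4²) = -(27 + 16) = -1*43 = -43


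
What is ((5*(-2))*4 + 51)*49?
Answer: 539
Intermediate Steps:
((5*(-2))*4 + 51)*49 = (-10*4 + 51)*49 = (-40 + 51)*49 = 11*49 = 539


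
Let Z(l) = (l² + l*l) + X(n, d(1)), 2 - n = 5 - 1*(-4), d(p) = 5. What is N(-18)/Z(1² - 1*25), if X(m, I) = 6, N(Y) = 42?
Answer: 7/193 ≈ 0.036269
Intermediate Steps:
n = -7 (n = 2 - (5 - 1*(-4)) = 2 - (5 + 4) = 2 - 1*9 = 2 - 9 = -7)
Z(l) = 6 + 2*l² (Z(l) = (l² + l*l) + 6 = (l² + l²) + 6 = 2*l² + 6 = 6 + 2*l²)
N(-18)/Z(1² - 1*25) = 42/(6 + 2*(1² - 1*25)²) = 42/(6 + 2*(1 - 25)²) = 42/(6 + 2*(-24)²) = 42/(6 + 2*576) = 42/(6 + 1152) = 42/1158 = 42*(1/1158) = 7/193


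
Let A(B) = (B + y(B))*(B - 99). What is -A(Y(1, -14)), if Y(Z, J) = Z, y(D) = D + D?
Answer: 294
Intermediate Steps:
y(D) = 2*D
A(B) = 3*B*(-99 + B) (A(B) = (B + 2*B)*(B - 99) = (3*B)*(-99 + B) = 3*B*(-99 + B))
-A(Y(1, -14)) = -3*(-99 + 1) = -3*(-98) = -1*(-294) = 294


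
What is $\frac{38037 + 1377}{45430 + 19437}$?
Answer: $\frac{39414}{64867} \approx 0.60761$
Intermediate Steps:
$\frac{38037 + 1377}{45430 + 19437} = \frac{39414}{64867}$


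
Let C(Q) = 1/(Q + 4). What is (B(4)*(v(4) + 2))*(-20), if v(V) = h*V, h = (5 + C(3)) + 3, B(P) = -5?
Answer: 24200/7 ≈ 3457.1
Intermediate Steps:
C(Q) = 1/(4 + Q)
h = 57/7 (h = (5 + 1/(4 + 3)) + 3 = (5 + 1/7) + 3 = (5 + ⅐) + 3 = 36/7 + 3 = 57/7 ≈ 8.1429)
v(V) = 57*V/7
(B(4)*(v(4) + 2))*(-20) = -5*((57/7)*4 + 2)*(-20) = -5*(228/7 + 2)*(-20) = -5*242/7*(-20) = -1210/7*(-20) = 24200/7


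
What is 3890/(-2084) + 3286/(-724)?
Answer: -604024/94301 ≈ -6.4053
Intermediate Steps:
3890/(-2084) + 3286/(-724) = 3890*(-1/2084) + 3286*(-1/724) = -1945/1042 - 1643/362 = -604024/94301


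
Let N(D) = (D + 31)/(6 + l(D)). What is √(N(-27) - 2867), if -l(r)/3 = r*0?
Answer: I*√25797/3 ≈ 53.538*I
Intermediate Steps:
l(r) = 0 (l(r) = -3*r*0 = -3*0 = 0)
N(D) = 31/6 + D/6 (N(D) = (D + 31)/(6 + 0) = (31 + D)/6 = (31 + D)*(⅙) = 31/6 + D/6)
√(N(-27) - 2867) = √((31/6 + (⅙)*(-27)) - 2867) = √((31/6 - 9/2) - 2867) = √(⅔ - 2867) = √(-8599/3) = I*√25797/3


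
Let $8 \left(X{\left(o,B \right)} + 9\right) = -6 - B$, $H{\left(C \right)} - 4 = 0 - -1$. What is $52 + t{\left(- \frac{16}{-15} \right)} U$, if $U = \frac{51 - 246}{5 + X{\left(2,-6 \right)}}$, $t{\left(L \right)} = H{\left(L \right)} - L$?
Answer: $\frac{975}{4} \approx 243.75$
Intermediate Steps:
$H{\left(C \right)} = 5$ ($H{\left(C \right)} = 4 + \left(0 - -1\right) = 4 + \left(0 + 1\right) = 4 + 1 = 5$)
$X{\left(o,B \right)} = - \frac{39}{4} - \frac{B}{8}$ ($X{\left(o,B \right)} = -9 + \frac{-6 - B}{8} = -9 - \left(\frac{3}{4} + \frac{B}{8}\right) = - \frac{39}{4} - \frac{B}{8}$)
$t{\left(L \right)} = 5 - L$
$U = \frac{195}{4}$ ($U = \frac{51 - 246}{5 - 9} = - \frac{195}{5 + \left(- \frac{39}{4} + \frac{3}{4}\right)} = - \frac{195}{5 - 9} = - \frac{195}{-4} = \left(-195\right) \left(- \frac{1}{4}\right) = \frac{195}{4} \approx 48.75$)
$52 + t{\left(- \frac{16}{-15} \right)} U = 52 + \left(5 - - \frac{16}{-15}\right) \frac{195}{4} = 52 + \left(5 - \left(-16\right) \left(- \frac{1}{15}\right)\right) \frac{195}{4} = 52 + \left(5 - \frac{16}{15}\right) \frac{195}{4} = 52 + \frac{59}{15} \cdot \frac{195}{4} = 52 + \frac{767}{4} = \frac{975}{4}$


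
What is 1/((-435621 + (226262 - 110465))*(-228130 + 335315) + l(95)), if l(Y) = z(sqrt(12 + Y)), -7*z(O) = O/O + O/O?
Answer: -7/239962348082 ≈ -2.9171e-11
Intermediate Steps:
z(O) = -2/7 (z(O) = -(O/O + O/O)/7 = -(1 + 1)/7 = -1/7*2 = -2/7)
l(Y) = -2/7
1/((-435621 + (226262 - 110465))*(-228130 + 335315) + l(95)) = 1/((-435621 + (226262 - 110465))*(-228130 + 335315) - 2/7) = 1/((-435621 + 115797)*107185 - 2/7) = 1/(-319824*107185 - 2/7) = 1/(-34280335440 - 2/7) = 1/(-239962348082/7) = -7/239962348082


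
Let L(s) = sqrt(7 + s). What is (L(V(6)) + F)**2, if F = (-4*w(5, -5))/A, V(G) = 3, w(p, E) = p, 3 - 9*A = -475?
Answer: 579310/57121 - 180*sqrt(10)/239 ≈ 7.7602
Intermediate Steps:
A = 478/9 (A = 1/3 - 1/9*(-475) = 1/3 + 475/9 = 478/9 ≈ 53.111)
F = -90/239 (F = (-4*5)/(478/9) = -20*9/478 = -90/239 ≈ -0.37657)
(L(V(6)) + F)**2 = (sqrt(7 + 3) - 90/239)**2 = (sqrt(10) - 90/239)**2 = (-90/239 + sqrt(10))**2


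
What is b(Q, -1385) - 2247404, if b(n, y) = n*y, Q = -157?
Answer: -2029959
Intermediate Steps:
b(Q, -1385) - 2247404 = -157*(-1385) - 2247404 = 217445 - 2247404 = -2029959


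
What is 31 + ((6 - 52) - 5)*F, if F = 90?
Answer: -4559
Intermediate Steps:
31 + ((6 - 52) - 5)*F = 31 + ((6 - 52) - 5)*90 = 31 + (-46 - 5)*90 = 31 - 51*90 = 31 - 4590 = -4559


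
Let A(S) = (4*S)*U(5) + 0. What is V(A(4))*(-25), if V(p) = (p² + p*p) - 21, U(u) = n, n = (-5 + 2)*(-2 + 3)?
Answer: -114675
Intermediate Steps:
n = -3 (n = -3*1 = -3)
U(u) = -3
A(S) = -12*S (A(S) = (4*S)*(-3) + 0 = -12*S + 0 = -12*S)
V(p) = -21 + 2*p² (V(p) = (p² + p²) - 21 = 2*p² - 21 = -21 + 2*p²)
V(A(4))*(-25) = (-21 + 2*(-12*4)²)*(-25) = (-21 + 2*(-48)²)*(-25) = (-21 + 2*2304)*(-25) = (-21 + 4608)*(-25) = 4587*(-25) = -114675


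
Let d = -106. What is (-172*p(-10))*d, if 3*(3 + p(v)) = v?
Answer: -346408/3 ≈ -1.1547e+5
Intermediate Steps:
p(v) = -3 + v/3
(-172*p(-10))*d = -172*(-3 + (⅓)*(-10))*(-106) = -172*(-3 - 10/3)*(-106) = -172*(-19/3)*(-106) = (3268/3)*(-106) = -346408/3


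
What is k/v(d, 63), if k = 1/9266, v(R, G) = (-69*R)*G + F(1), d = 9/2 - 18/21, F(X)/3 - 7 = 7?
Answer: -1/146342571 ≈ -6.8333e-9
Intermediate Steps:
F(X) = 42 (F(X) = 21 + 3*7 = 21 + 21 = 42)
d = 51/14 (d = 9*(1/2) - 18*1/21 = 9/2 - 6/7 = 51/14 ≈ 3.6429)
v(R, G) = 42 - 69*G*R (v(R, G) = (-69*R)*G + 42 = -69*G*R + 42 = 42 - 69*G*R)
k = 1/9266 ≈ 0.00010792
k/v(d, 63) = 1/(9266*(42 - 69*63*51/14)) = 1/(9266*(42 - 31671/2)) = 1/(9266*(-31587/2)) = (1/9266)*(-2/31587) = -1/146342571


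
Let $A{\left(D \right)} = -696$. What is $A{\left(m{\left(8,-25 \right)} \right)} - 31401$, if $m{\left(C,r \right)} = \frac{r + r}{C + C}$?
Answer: $-32097$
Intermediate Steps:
$m{\left(C,r \right)} = \frac{r}{C}$ ($m{\left(C,r \right)} = \frac{2 r}{2 C} = 2 r \frac{1}{2 C} = \frac{r}{C}$)
$A{\left(m{\left(8,-25 \right)} \right)} - 31401 = -696 - 31401 = -32097$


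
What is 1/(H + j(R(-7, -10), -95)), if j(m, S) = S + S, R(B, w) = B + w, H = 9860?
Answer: 1/9670 ≈ 0.00010341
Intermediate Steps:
j(m, S) = 2*S
1/(H + j(R(-7, -10), -95)) = 1/(9860 + 2*(-95)) = 1/(9860 - 190) = 1/9670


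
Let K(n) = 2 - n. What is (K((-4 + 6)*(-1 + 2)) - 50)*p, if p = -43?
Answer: 2150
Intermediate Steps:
(K((-4 + 6)*(-1 + 2)) - 50)*p = ((2 - (-4 + 6)*(-1 + 2)) - 50)*(-43) = ((2 - 2) - 50)*(-43) = (0 - 50)*(-43) = -50*(-43) = 2150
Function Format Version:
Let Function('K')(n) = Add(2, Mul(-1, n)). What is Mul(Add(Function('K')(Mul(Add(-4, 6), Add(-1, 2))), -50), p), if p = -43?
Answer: 2150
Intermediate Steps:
Mul(Add(Function('K')(Mul(Add(-4, 6), Add(-1, 2))), -50), p) = Mul(Add(Add(2, Mul(-1, Mul(Add(-4, 6), Add(-1, 2)))), -50), -43) = Mul(Add(Add(2, Mul(-1, Mul(2, 1))), -50), -43) = Mul(Add(Add(2, Mul(-1, 2)), -50), -43) = Mul(Add(Add(2, -2), -50), -43) = Mul(Add(0, -50), -43) = Mul(-50, -43) = 2150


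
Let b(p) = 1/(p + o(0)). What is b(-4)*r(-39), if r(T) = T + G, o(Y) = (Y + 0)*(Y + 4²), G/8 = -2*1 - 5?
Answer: 95/4 ≈ 23.750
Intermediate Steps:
G = -56 (G = 8*(-2*1 - 5) = 8*(-2 - 5) = 8*(-7) = -56)
o(Y) = Y*(16 + Y) (o(Y) = Y*(Y + 16) = Y*(16 + Y))
b(p) = 1/p (b(p) = 1/(p + 0*(16 + 0)) = 1/(p + 0*16) = 1/(p + 0) = 1/p)
r(T) = -56 + T (r(T) = T - 56 = -56 + T)
b(-4)*r(-39) = (-56 - 39)/(-4) = -¼*(-95) = 95/4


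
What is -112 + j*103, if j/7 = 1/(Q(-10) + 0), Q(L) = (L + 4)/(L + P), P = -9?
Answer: 13027/6 ≈ 2171.2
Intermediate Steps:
Q(L) = (4 + L)/(-9 + L) (Q(L) = (L + 4)/(L - 9) = (4 + L)/(-9 + L))
j = 133/6 (j = 7/((4 - 10)/(-9 - 10) + 0) = 7/(-6/(-19) + 0) = 7/(-1/19*(-6) + 0) = 7/(6/19 + 0) = 7/(6/19) = 7*(19/6) = 133/6 ≈ 22.167)
-112 + j*103 = -112 + (133/6)*103 = -112 + 13699/6 = 13027/6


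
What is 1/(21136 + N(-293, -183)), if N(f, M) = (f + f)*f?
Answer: 1/192834 ≈ 5.1858e-6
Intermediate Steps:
N(f, M) = 2*f² (N(f, M) = (2*f)*f = 2*f²)
1/(21136 + N(-293, -183)) = 1/(21136 + 2*(-293)²) = 1/(21136 + 2*85849) = 1/(21136 + 171698) = 1/192834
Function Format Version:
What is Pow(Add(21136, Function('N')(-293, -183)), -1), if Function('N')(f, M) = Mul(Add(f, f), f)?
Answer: Rational(1, 192834) ≈ 5.1858e-6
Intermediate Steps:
Function('N')(f, M) = Mul(2, Pow(f, 2)) (Function('N')(f, M) = Mul(Mul(2, f), f) = Mul(2, Pow(f, 2)))
Pow(Add(21136, Function('N')(-293, -183)), -1) = Pow(Add(21136, Mul(2, Pow(-293, 2))), -1) = Pow(Add(21136, Mul(2, 85849)), -1) = Pow(Add(21136, 171698), -1) = Pow(192834, -1) = Rational(1, 192834)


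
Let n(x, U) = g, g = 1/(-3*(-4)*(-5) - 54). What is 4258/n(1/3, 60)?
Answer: -485412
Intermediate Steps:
g = -1/114 (g = 1/(12*(-5) - 54) = 1/(-60 - 54) = 1/(-114) = -1/114 ≈ -0.0087719)
n(x, U) = -1/114
4258/n(1/3, 60) = 4258/(-1/114) = 4258*(-114) = -485412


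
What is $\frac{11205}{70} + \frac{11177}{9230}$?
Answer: $\frac{5210227}{32305} \approx 161.28$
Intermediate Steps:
$\frac{11205}{70} + \frac{11177}{9230} = 11205 \cdot \frac{1}{70} + 11177 \cdot \frac{1}{9230} = \frac{2241}{14} + \frac{11177}{9230} = \frac{5210227}{32305}$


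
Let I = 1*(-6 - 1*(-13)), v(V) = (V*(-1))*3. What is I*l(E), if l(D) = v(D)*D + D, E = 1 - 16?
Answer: -4830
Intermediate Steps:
E = -15
v(V) = -3*V (v(V) = -V*3 = -3*V)
l(D) = D - 3*D² (l(D) = (-3*D)*D + D = -3*D² + D = D - 3*D²)
I = 7 (I = 1*(-6 + 13) = 1*7 = 7)
I*l(E) = 7*(-15*(1 - 3*(-15))) = 7*(-15*(1 + 45)) = 7*(-15*46) = 7*(-690) = -4830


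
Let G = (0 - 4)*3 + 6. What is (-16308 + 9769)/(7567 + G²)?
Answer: -6539/7603 ≈ -0.86005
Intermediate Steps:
G = -6 (G = -4*3 + 6 = -12 + 6 = -6)
(-16308 + 9769)/(7567 + G²) = (-16308 + 9769)/(7567 + (-6)²) = -6539/(7567 + 36) = -6539/7603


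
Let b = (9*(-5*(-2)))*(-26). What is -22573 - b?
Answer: -20233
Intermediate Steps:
b = -2340 (b = (9*10)*(-26) = 90*(-26) = -2340)
-22573 - b = -22573 - 1*(-2340) = -22573 + 2340 = -20233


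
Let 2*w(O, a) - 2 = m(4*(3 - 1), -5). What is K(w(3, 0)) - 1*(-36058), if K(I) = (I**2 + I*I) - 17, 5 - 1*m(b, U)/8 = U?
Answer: 39403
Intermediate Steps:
m(b, U) = 40 - 8*U
w(O, a) = 41 (w(O, a) = 1 + (40 - 8*(-5))/2 = 1 + (40 + 40)/2 = 1 + (1/2)*80 = 1 + 40 = 41)
K(I) = -17 + 2*I**2 (K(I) = (I**2 + I**2) - 17 = 2*I**2 - 17 = -17 + 2*I**2)
K(w(3, 0)) - 1*(-36058) = (-17 + 2*41**2) - 1*(-36058) = (-17 + 2*1681) + 36058 = (-17 + 3362) + 36058 = 3345 + 36058 = 39403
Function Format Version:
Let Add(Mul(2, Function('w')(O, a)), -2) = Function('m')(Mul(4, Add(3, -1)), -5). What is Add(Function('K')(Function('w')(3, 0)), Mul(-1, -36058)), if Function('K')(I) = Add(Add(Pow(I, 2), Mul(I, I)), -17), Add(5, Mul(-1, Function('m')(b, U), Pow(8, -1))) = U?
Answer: 39403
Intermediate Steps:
Function('m')(b, U) = Add(40, Mul(-8, U))
Function('w')(O, a) = 41 (Function('w')(O, a) = Add(1, Mul(Rational(1, 2), Add(40, Mul(-8, -5)))) = Add(1, Mul(Rational(1, 2), Add(40, 40))) = Add(1, Mul(Rational(1, 2), 80)) = Add(1, 40) = 41)
Function('K')(I) = Add(-17, Mul(2, Pow(I, 2))) (Function('K')(I) = Add(Add(Pow(I, 2), Pow(I, 2)), -17) = Add(Mul(2, Pow(I, 2)), -17) = Add(-17, Mul(2, Pow(I, 2))))
Add(Function('K')(Function('w')(3, 0)), Mul(-1, -36058)) = Add(Add(-17, Mul(2, Pow(41, 2))), Mul(-1, -36058)) = Add(Add(-17, Mul(2, 1681)), 36058) = Add(Add(-17, 3362), 36058) = Add(3345, 36058) = 39403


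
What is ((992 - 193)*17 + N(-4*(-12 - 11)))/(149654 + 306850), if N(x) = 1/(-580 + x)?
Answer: 2209501/74257984 ≈ 0.029754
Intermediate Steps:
((992 - 193)*17 + N(-4*(-12 - 11)))/(149654 + 306850) = ((992 - 193)*17 + 1/(-580 - 4*(-12 - 11)))/(149654 + 306850) = (799*17 + 1/(-580 - 4*(-23)))/456504 = (13583 + 1/(-580 + 92))*(1/456504) = (13583 + 1/(-488))*(1/456504) = (13583 - 1/488)*(1/456504) = (6628503/488)*(1/456504) = 2209501/74257984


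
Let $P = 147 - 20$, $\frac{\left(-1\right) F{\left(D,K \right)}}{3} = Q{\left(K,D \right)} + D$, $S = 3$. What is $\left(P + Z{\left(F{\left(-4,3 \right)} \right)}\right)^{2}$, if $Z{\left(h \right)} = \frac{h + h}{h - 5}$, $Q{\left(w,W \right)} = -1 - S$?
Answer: $\frac{6056521}{361} \approx 16777.0$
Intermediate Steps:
$Q{\left(w,W \right)} = -4$ ($Q{\left(w,W \right)} = -1 - 3 = -4$)
$F{\left(D,K \right)} = 12 - 3 D$ ($F{\left(D,K \right)} = - 3 \left(-4 + D\right) = 12 - 3 D$)
$Z{\left(h \right)} = \frac{2 h}{-5 + h}$
$P = 127$
$\left(P + Z{\left(F{\left(-4,3 \right)} \right)}\right)^{2} = \left(127 + \frac{2 \left(12 - -12\right)}{-5 + \left(12 - -12\right)}\right)^{2} = \left(127 + \frac{2 \left(12 + 12\right)}{-5 + \left(12 + 12\right)}\right)^{2} = \left(127 + 2 \cdot 24 \frac{1}{-5 + 24}\right)^{2} = \left(127 + 2 \cdot 24 \cdot \frac{1}{19}\right)^{2} = \left(127 + \frac{48}{19}\right)^{2} = \left(\frac{2461}{19}\right)^{2} = \frac{6056521}{361}$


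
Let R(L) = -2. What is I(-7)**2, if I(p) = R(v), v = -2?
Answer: 4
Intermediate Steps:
I(p) = -2
I(-7)**2 = (-2)**2 = 4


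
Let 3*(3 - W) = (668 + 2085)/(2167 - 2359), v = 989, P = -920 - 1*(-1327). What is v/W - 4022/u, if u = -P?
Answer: 249875830/1823767 ≈ 137.01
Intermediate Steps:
P = 407 (P = -920 + 1327 = 407)
W = 4481/576 (W = 3 - (668 + 2085)/(3*(2167 - 2359)) = 3 - 2753/(3*(-192)) = 3 - 2753*(-1)/(3*192) = 3 - ⅓*(-2753/192) = 3 + 2753/576 = 4481/576 ≈ 7.7795)
u = -407 (u = -1*407 = -407)
v/W - 4022/u = 989/(4481/576) - 4022/(-407) = 989*(576/4481) - 4022*(-1/407) = 569664/4481 + 4022/407 = 249875830/1823767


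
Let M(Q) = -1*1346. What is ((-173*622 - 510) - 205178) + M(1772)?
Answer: -314640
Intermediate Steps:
M(Q) = -1346
((-173*622 - 510) - 205178) + M(1772) = ((-173*622 - 510) - 205178) - 1346 = ((-107606 - 510) - 205178) - 1346 = (-108116 - 205178) - 1346 = -313294 - 1346 = -314640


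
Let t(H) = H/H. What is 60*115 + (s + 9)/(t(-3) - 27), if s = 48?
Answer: 179343/26 ≈ 6897.8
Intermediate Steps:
t(H) = 1
60*115 + (s + 9)/(t(-3) - 27) = 60*115 + (48 + 9)/(1 - 27) = 6900 + 57/(-26) = 6900 + 57*(-1/26) = 6900 - 57/26 = 179343/26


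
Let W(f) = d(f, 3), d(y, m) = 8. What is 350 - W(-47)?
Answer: 342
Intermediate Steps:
W(f) = 8
350 - W(-47) = 350 - 1*8 = 350 - 8 = 342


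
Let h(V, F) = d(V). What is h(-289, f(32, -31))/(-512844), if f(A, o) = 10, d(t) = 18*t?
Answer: 867/85474 ≈ 0.010143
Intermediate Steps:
h(V, F) = 18*V
h(-289, f(32, -31))/(-512844) = (18*(-289))/(-512844) = -5202*(-1/512844) = 867/85474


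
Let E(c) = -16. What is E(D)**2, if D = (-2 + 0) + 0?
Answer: 256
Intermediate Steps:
D = -2 (D = -2 + 0 = -2)
E(D)**2 = (-16)**2 = 256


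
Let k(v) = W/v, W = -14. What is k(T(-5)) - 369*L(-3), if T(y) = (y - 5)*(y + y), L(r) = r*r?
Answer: -166057/50 ≈ -3321.1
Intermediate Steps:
L(r) = r²
T(y) = 2*y*(-5 + y) (T(y) = (-5 + y)*(2*y) = 2*y*(-5 + y))
k(v) = -14/v
k(T(-5)) - 369*L(-3) = -14*(-1/(10*(-5 - 5))) - 369*(-3)² = -14/(2*(-5)*(-10)) - 369*9 = -14/100 - 3321 = -14*1/100 - 3321 = -7/50 - 3321 = -166057/50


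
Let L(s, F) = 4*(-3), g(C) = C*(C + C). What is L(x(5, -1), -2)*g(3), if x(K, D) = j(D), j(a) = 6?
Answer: -216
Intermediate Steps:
x(K, D) = 6
g(C) = 2*C**2 (g(C) = C*(2*C) = 2*C**2)
L(s, F) = -12
L(x(5, -1), -2)*g(3) = -24*3**2 = -24*9 = -12*18 = -216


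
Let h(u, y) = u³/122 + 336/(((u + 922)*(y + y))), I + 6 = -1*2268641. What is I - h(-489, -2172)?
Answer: -12527513765637/9561506 ≈ -1.3102e+6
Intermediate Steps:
I = -2268647 (I = -6 - 1*2268641 = -6 - 2268641 = -2268647)
h(u, y) = u³/122 + 168/(y*(922 + u)) (h(u, y) = u³*(1/122) + 336/(((922 + u)*(2*y))) = u³/122 + 336/((2*y*(922 + u))) = u³/122 + 336*(1/(2*y*(922 + u))) = u³/122 + 168/(y*(922 + u)))
I - h(-489, -2172) = -2268647 - (20496 - 2172*(-489)⁴ + 922*(-2172)*(-489)³)/(122*(-2172)*(922 - 489)) = -2268647 - (-1)*(20496 - 2172*57178852641 + 922*(-2172)*(-116930169))/(122*2172*433) = -2268647 - (-1)*(20496 - 124192467936252 + 234162485556696)/(122*2172*433) = -2268647 - (-1)*109970017640940/(122*2172*433) = -2268647 - 1*(-9164168136745/9561506) = -2268647 + 9164168136745/9561506 = -12527513765637/9561506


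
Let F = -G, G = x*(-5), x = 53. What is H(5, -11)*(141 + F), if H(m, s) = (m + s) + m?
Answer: -406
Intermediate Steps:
H(m, s) = s + 2*m
G = -265 (G = 53*(-5) = -265)
F = 265 (F = -1*(-265) = 265)
H(5, -11)*(141 + F) = (-11 + 2*5)*(141 + 265) = (-11 + 10)*406 = -1*406 = -406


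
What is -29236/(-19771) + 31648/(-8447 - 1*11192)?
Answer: -51546804/388282669 ≈ -0.13276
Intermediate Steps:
-29236/(-19771) + 31648/(-8447 - 1*11192) = -29236*(-1/19771) + 31648/(-8447 - 11192) = 29236/19771 + 31648/(-19639) = 29236/19771 + 31648*(-1/19639) = 29236/19771 - 31648/19639 = -51546804/388282669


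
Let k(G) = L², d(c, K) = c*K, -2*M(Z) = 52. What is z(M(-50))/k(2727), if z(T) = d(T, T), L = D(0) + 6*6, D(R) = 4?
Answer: 169/400 ≈ 0.42250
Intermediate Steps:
M(Z) = -26 (M(Z) = -½*52 = -26)
d(c, K) = K*c
L = 40 (L = 4 + 6*6 = 4 + 36 = 40)
z(T) = T² (z(T) = T*T = T²)
k(G) = 1600 (k(G) = 40² = 1600)
z(M(-50))/k(2727) = (-26)²/1600 = 676*(1/1600) = 169/400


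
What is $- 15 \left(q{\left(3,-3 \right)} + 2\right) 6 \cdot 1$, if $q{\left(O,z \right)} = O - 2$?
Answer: $-270$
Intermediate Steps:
$q{\left(O,z \right)} = -2 + O$ ($q{\left(O,z \right)} = O - 2 = -2 + O$)
$- 15 \left(q{\left(3,-3 \right)} + 2\right) 6 \cdot 1 = - 15 \left(\left(-2 + 3\right) + 2\right) 6 \cdot 1 = - 15 \left(1 + 2\right) 6 \cdot 1 = - 15 \cdot 3 \cdot 6 \cdot 1 = \left(-15\right) 18 \cdot 1 = \left(-270\right) 1 = -270$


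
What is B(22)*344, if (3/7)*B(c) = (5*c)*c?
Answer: 5827360/3 ≈ 1.9425e+6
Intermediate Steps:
B(c) = 35*c²/3 (B(c) = 7*((5*c)*c)/3 = 7*(5*c²)/3 = 35*c²/3)
B(22)*344 = ((35/3)*22²)*344 = ((35/3)*484)*344 = (16940/3)*344 = 5827360/3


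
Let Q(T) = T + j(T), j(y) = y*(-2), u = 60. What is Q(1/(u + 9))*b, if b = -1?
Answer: 1/69 ≈ 0.014493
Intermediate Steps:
j(y) = -2*y
Q(T) = -T (Q(T) = T - 2*T = -T)
Q(1/(u + 9))*b = -1/(60 + 9)*(-1) = -1/69*(-1) = 1/69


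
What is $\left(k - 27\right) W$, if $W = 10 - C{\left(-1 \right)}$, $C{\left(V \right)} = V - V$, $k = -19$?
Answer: $-460$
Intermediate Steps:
$C{\left(V \right)} = 0$
$W = 10$ ($W = 10 - 0 = 10 + 0 = 10$)
$\left(k - 27\right) W = \left(-19 - 27\right) 10 = \left(-46\right) 10 = -460$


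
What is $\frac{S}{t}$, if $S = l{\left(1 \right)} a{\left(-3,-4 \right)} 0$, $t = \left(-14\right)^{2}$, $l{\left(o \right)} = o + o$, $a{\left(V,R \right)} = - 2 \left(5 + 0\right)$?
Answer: $0$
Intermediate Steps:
$a{\left(V,R \right)} = -10$ ($a{\left(V,R \right)} = \left(-2\right) 5 = -10$)
$l{\left(o \right)} = 2 o$
$t = 196$
$S = 0$ ($S = 2 \cdot 1 \left(-10\right) 0 = 2 \left(-10\right) 0 = \left(-20\right) 0 = 0$)
$\frac{S}{t} = \frac{0}{196} = 0 \cdot \frac{1}{196} = 0$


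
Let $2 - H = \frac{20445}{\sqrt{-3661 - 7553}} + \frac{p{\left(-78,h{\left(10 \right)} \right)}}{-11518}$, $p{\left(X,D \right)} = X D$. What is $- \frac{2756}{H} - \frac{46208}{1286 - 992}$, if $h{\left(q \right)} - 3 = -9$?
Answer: $\frac{232 \left(- 300655240 \sqrt{1246} + 1076068651 i\right)}{147 \left(- 1126384 i + 3019045 \sqrt{1246}\right)} \approx -157.32 + 14.273 i$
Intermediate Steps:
$h{\left(q \right)} = -6$ ($h{\left(q \right)} = 3 - 9 = -6$)
$p{\left(X,D \right)} = D X$
$H = \frac{904}{443} + \frac{6815 i \sqrt{1246}}{1246}$ ($H = 2 - \left(\frac{20445}{\sqrt{-3661 - 7553}} + \frac{\left(-6\right) \left(-78\right)}{-11518}\right) = 2 - \left(\frac{20445}{\sqrt{-11214}} + 468 \left(- \frac{1}{11518}\right)\right) = 2 - \left(\frac{20445}{3 i \sqrt{1246}} - \frac{18}{443}\right) = 2 - \left(20445 \left(- \frac{i \sqrt{1246}}{3738}\right) - \frac{18}{443}\right) = 2 - \left(- \frac{6815 i \sqrt{1246}}{1246} - \frac{18}{443}\right) = 2 - \left(- \frac{18}{443} - \frac{6815 i \sqrt{1246}}{1246}\right) = 2 + \left(\frac{18}{443} + \frac{6815 i \sqrt{1246}}{1246}\right) = \frac{904}{443} + \frac{6815 i \sqrt{1246}}{1246} \approx 2.0406 + 193.07 i$)
$- \frac{2756}{H} - \frac{46208}{1286 - 992} = - \frac{2756}{\frac{904}{443} + \frac{6815 i \sqrt{1246}}{1246}} - \frac{46208}{1286 - 992} = - \frac{2756}{\frac{904}{443} + \frac{6815 i \sqrt{1246}}{1246}} - \frac{46208}{294} = - \frac{2756}{\frac{904}{443} + \frac{6815 i \sqrt{1246}}{1246}} - \frac{23104}{147} = - \frac{23104}{147} - \frac{2756}{\frac{904}{443} + \frac{6815 i \sqrt{1246}}{1246}}$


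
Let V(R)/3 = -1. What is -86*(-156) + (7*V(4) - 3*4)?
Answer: 13383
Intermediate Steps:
V(R) = -3 (V(R) = 3*(-1) = -3)
-86*(-156) + (7*V(4) - 3*4) = -86*(-156) + (7*(-3) - 3*4) = 13416 + (-21 - 12) = 13416 - 33 = 13383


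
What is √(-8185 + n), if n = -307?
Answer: 2*I*√2123 ≈ 92.152*I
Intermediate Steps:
√(-8185 + n) = √(-8185 - 307) = √(-8492) = 2*I*√2123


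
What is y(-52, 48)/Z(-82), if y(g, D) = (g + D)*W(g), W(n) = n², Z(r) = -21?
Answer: 10816/21 ≈ 515.05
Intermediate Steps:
y(g, D) = g²*(D + g) (y(g, D) = (g + D)*g² = (D + g)*g² = g²*(D + g))
y(-52, 48)/Z(-82) = ((-52)²*(48 - 52))/(-21) = (2704*(-4))*(-1/21) = -10816*(-1/21) = 10816/21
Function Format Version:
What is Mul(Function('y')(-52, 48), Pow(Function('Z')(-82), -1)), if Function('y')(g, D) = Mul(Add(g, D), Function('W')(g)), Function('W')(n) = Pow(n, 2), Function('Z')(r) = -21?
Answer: Rational(10816, 21) ≈ 515.05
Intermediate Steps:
Function('y')(g, D) = Mul(Pow(g, 2), Add(D, g)) (Function('y')(g, D) = Mul(Add(g, D), Pow(g, 2)) = Mul(Add(D, g), Pow(g, 2)) = Mul(Pow(g, 2), Add(D, g)))
Mul(Function('y')(-52, 48), Pow(Function('Z')(-82), -1)) = Mul(Mul(Pow(-52, 2), Add(48, -52)), Pow(-21, -1)) = Mul(Mul(2704, -4), Rational(-1, 21)) = Mul(-10816, Rational(-1, 21)) = Rational(10816, 21)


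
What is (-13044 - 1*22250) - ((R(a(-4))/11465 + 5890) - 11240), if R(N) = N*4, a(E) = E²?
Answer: -343308024/11465 ≈ -29944.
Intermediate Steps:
R(N) = 4*N
(-13044 - 1*22250) - ((R(a(-4))/11465 + 5890) - 11240) = (-13044 - 1*22250) - (((4*(-4)²)/11465 + 5890) - 11240) = (-13044 - 22250) - (((4*16)*(1/11465) + 5890) - 11240) = -35294 - ((64*(1/11465) + 5890) - 11240) = -35294 - ((64/11465 + 5890) - 11240) = -35294 - (67528914/11465 - 11240) = -35294 - 1*(-61337686/11465) = -35294 + 61337686/11465 = -343308024/11465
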